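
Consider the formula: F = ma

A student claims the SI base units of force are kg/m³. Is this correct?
Units of each symbol in F = ma:
  m (mass): kg
  a (acceleration): m/s²

Multiplying the contributions: [kg] · [m/s²]
Adding exponents of each base unit: kg: 1, m: 1, s: -2
SI base units of force: kg·m/s²

The claimed units kg/m³ (exponents kg: 1, m: -3) do not match the derived units kg·m/s² (exponents kg: 1, m: 1, s: -2), so the claim is incorrect.

Answer: No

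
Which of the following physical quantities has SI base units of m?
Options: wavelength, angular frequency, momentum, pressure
Checking the SI base units of each option:
  wavelength (λ = v/f): m  ✓ matches
  angular frequency (ω = 2πf): 1/s  ✗
  momentum (p = mv): kg·m/s  ✗
  pressure (P = F/A): kg/(m·s²)  ✗

Only wavelength has units m.

Answer: wavelength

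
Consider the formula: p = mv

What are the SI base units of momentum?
Units of each symbol in p = mv:
  m (mass): kg
  v (velocity): m/s

Multiplying the contributions: [kg] · [m/s]
Adding exponents of each base unit: kg: 1, m: 1, s: -1
SI base units of momentum: kg·m/s

Answer: kg·m/s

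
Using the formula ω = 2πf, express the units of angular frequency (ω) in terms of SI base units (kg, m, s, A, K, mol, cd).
Units of each symbol in ω = 2πf:
  f (frequency): 1/s
  The factor 2π is dimensionless.

Multiplying the contributions: [1/s]
Adding exponents of each base unit: s: -1
SI base units of angular frequency: 1/s

Answer: 1/s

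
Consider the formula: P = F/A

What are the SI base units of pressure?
Units of each symbol in P = F/A:
  F (force): kg·m/s²
  A (area): m²  → in the denominator, contributes 1/m²

Multiplying the contributions: [kg·m/s²] · [1/m²]
Adding exponents of each base unit: kg: 1, m: -1, s: -2
SI base units of pressure: kg/(m·s²)

Answer: kg/(m·s²)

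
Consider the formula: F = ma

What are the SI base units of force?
Units of each symbol in F = ma:
  m (mass): kg
  a (acceleration): m/s²

Multiplying the contributions: [kg] · [m/s²]
Adding exponents of each base unit: kg: 1, m: 1, s: -2
SI base units of force: kg·m/s²

Answer: kg·m/s²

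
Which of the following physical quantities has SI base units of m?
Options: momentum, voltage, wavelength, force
Checking the SI base units of each option:
  momentum (p = mv): kg·m/s  ✗
  voltage (V = IR): kg·m²/(s³·A)  ✗
  wavelength (λ = v/f): m  ✓ matches
  force (F = ma): kg·m/s²  ✗

Only wavelength has units m.

Answer: wavelength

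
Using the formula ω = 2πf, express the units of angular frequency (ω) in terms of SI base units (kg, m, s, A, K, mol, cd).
Units of each symbol in ω = 2πf:
  f (frequency): 1/s
  The factor 2π is dimensionless.

Multiplying the contributions: [1/s]
Adding exponents of each base unit: s: -1
SI base units of angular frequency: 1/s

Answer: 1/s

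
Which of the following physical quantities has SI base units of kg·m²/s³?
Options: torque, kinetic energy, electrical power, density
Checking the SI base units of each option:
  torque (τ = Fr): kg·m²/s²  ✗
  kinetic energy (E = ½mv²): kg·m²/s²  ✗
  electrical power (P = IV): kg·m²/s³  ✓ matches
  density (ρ = m/V): kg/m³  ✗

Only electrical power has units kg·m²/s³.

Answer: electrical power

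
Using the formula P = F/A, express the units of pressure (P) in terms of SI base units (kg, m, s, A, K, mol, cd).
Units of each symbol in P = F/A:
  F (force): kg·m/s²
  A (area): m²  → in the denominator, contributes 1/m²

Multiplying the contributions: [kg·m/s²] · [1/m²]
Adding exponents of each base unit: kg: 1, m: -1, s: -2
SI base units of pressure: kg/(m·s²)

Answer: kg/(m·s²)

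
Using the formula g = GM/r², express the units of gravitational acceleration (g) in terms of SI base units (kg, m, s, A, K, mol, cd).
Units of each symbol in g = GM/r²:
  G (gravitational constant): m³/(kg·s²)
  M (mass): kg
  r (distance): m  → to the power 2 in the denominator, contributes 1/m²

Multiplying the contributions: [m³/(kg·s²)] · [kg] · [1/m²]
Adding exponents of each base unit: m: 1, s: -2
SI base units of gravitational acceleration: m/s²

Answer: m/s²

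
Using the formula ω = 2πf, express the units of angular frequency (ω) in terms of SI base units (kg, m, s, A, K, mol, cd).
Units of each symbol in ω = 2πf:
  f (frequency): 1/s
  The factor 2π is dimensionless.

Multiplying the contributions: [1/s]
Adding exponents of each base unit: s: -1
SI base units of angular frequency: 1/s

Answer: 1/s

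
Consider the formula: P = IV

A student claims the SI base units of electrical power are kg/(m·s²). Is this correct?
Units of each symbol in P = IV:
  I (current): A
  V (voltage, in volts): kg·m²/(s³·A)

Multiplying the contributions: [A] · [kg·m²/(s³·A)]
Adding exponents of each base unit: kg: 1, m: 2, s: -3
SI base units of electrical power: kg·m²/s³

The claimed units kg/(m·s²) (exponents kg: 1, m: -1, s: -2) do not match the derived units kg·m²/s³ (exponents kg: 1, m: 2, s: -3), so the claim is incorrect.

Answer: No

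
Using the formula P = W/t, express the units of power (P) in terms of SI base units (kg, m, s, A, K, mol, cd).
Units of each symbol in P = W/t:
  W (work): kg·m²/s²
  t (time): s  → in the denominator, contributes 1/s

Multiplying the contributions: [kg·m²/s²] · [1/s]
Adding exponents of each base unit: kg: 1, m: 2, s: -3
SI base units of power: kg·m²/s³

Answer: kg·m²/s³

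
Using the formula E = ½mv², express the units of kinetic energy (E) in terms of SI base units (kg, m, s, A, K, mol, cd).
Units of each symbol in E = ½mv²:
  m (mass): kg
  v (speed): m/s  → to the power 2, contributes m²/s²
  The factor ½ is dimensionless.

Multiplying the contributions: [kg] · [m²/s²]
Adding exponents of each base unit: kg: 1, m: 2, s: -2
SI base units of kinetic energy: kg·m²/s²

Answer: kg·m²/s²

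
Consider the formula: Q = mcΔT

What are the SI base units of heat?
Units of each symbol in Q = mcΔT:
  m (mass): kg
  c (specific heat capacity, in J/(kg·K)): m²/(s²·K)
  ΔT (temperature change): K

Multiplying the contributions: [kg] · [m²/(s²·K)] · [K]
Adding exponents of each base unit: kg: 1, m: 2, s: -2
SI base units of heat: kg·m²/s²

Answer: kg·m²/s²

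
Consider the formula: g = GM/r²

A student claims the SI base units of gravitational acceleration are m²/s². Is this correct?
Units of each symbol in g = GM/r²:
  G (gravitational constant): m³/(kg·s²)
  M (mass): kg
  r (distance): m  → to the power 2 in the denominator, contributes 1/m²

Multiplying the contributions: [m³/(kg·s²)] · [kg] · [1/m²]
Adding exponents of each base unit: m: 1, s: -2
SI base units of gravitational acceleration: m/s²

The claimed units m²/s² (exponents m: 2, s: -2) do not match the derived units m/s² (exponents m: 1, s: -2), so the claim is incorrect.

Answer: No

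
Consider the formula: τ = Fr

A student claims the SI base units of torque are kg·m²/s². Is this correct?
Units of each symbol in τ = Fr:
  F (force): kg·m/s²
  r (lever arm): m

Multiplying the contributions: [kg·m/s²] · [m]
Adding exponents of each base unit: kg: 1, m: 2, s: -2
SI base units of torque: kg·m²/s²

The claimed units kg·m²/s² match the derived units, so the claim is correct.

Answer: Yes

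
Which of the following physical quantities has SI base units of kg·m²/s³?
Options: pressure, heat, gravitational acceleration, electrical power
Checking the SI base units of each option:
  pressure (P = F/A): kg/(m·s²)  ✗
  heat (Q = mcΔT): kg·m²/s²  ✗
  gravitational acceleration (g = GM/r²): m/s²  ✗
  electrical power (P = IV): kg·m²/s³  ✓ matches

Only electrical power has units kg·m²/s³.

Answer: electrical power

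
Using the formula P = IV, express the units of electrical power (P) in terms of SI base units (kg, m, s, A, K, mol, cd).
Units of each symbol in P = IV:
  I (current): A
  V (voltage, in volts): kg·m²/(s³·A)

Multiplying the contributions: [A] · [kg·m²/(s³·A)]
Adding exponents of each base unit: kg: 1, m: 2, s: -3
SI base units of electrical power: kg·m²/s³

Answer: kg·m²/s³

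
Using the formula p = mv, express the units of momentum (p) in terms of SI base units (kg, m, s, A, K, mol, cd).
Units of each symbol in p = mv:
  m (mass): kg
  v (velocity): m/s

Multiplying the contributions: [kg] · [m/s]
Adding exponents of each base unit: kg: 1, m: 1, s: -1
SI base units of momentum: kg·m/s

Answer: kg·m/s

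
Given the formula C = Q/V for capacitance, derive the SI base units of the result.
Units of each symbol in C = Q/V:
  Q (charge, in coulombs): s·A
  V (voltage, in volts): kg·m²/(s³·A)  → in the denominator, contributes s³·A/(kg·m²)

Multiplying the contributions: [s·A] · [s³·A/(kg·m²)]
Adding exponents of each base unit: kg: -1, m: -2, s: 4, A: 2
SI base units of capacitance: s⁴·A²/(kg·m²)

Answer: s⁴·A²/(kg·m²)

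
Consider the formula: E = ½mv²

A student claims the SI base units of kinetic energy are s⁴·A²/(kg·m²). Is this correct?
Units of each symbol in E = ½mv²:
  m (mass): kg
  v (speed): m/s  → to the power 2, contributes m²/s²
  The factor ½ is dimensionless.

Multiplying the contributions: [kg] · [m²/s²]
Adding exponents of each base unit: kg: 1, m: 2, s: -2
SI base units of kinetic energy: kg·m²/s²

The claimed units s⁴·A²/(kg·m²) (exponents kg: -1, m: -2, s: 4, A: 2) do not match the derived units kg·m²/s² (exponents kg: 1, m: 2, s: -2), so the claim is incorrect.

Answer: No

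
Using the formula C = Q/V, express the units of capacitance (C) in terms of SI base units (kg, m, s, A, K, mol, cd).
Units of each symbol in C = Q/V:
  Q (charge, in coulombs): s·A
  V (voltage, in volts): kg·m²/(s³·A)  → in the denominator, contributes s³·A/(kg·m²)

Multiplying the contributions: [s·A] · [s³·A/(kg·m²)]
Adding exponents of each base unit: kg: -1, m: -2, s: 4, A: 2
SI base units of capacitance: s⁴·A²/(kg·m²)

Answer: s⁴·A²/(kg·m²)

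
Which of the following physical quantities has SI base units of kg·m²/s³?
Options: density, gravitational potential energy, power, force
Checking the SI base units of each option:
  density (ρ = m/V): kg/m³  ✗
  gravitational potential energy (U = -GMm/r): kg·m²/s²  ✗
  power (P = W/t): kg·m²/s³  ✓ matches
  force (F = ma): kg·m/s²  ✗

Only power has units kg·m²/s³.

Answer: power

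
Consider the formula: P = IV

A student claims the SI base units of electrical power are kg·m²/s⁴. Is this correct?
Units of each symbol in P = IV:
  I (current): A
  V (voltage, in volts): kg·m²/(s³·A)

Multiplying the contributions: [A] · [kg·m²/(s³·A)]
Adding exponents of each base unit: kg: 1, m: 2, s: -3
SI base units of electrical power: kg·m²/s³

The claimed units kg·m²/s⁴ (exponents kg: 1, m: 2, s: -4) do not match the derived units kg·m²/s³ (exponents kg: 1, m: 2, s: -3), so the claim is incorrect.

Answer: No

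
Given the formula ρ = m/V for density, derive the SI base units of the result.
Units of each symbol in ρ = m/V:
  m (mass): kg
  V (volume): m³  → in the denominator, contributes 1/m³

Multiplying the contributions: [kg] · [1/m³]
Adding exponents of each base unit: kg: 1, m: -3
SI base units of density: kg/m³

Answer: kg/m³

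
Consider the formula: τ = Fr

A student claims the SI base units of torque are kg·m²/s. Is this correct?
Units of each symbol in τ = Fr:
  F (force): kg·m/s²
  r (lever arm): m

Multiplying the contributions: [kg·m/s²] · [m]
Adding exponents of each base unit: kg: 1, m: 2, s: -2
SI base units of torque: kg·m²/s²

The claimed units kg·m²/s (exponents kg: 1, m: 2, s: -1) do not match the derived units kg·m²/s² (exponents kg: 1, m: 2, s: -2), so the claim is incorrect.

Answer: No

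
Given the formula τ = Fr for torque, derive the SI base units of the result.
Units of each symbol in τ = Fr:
  F (force): kg·m/s²
  r (lever arm): m

Multiplying the contributions: [kg·m/s²] · [m]
Adding exponents of each base unit: kg: 1, m: 2, s: -2
SI base units of torque: kg·m²/s²

Answer: kg·m²/s²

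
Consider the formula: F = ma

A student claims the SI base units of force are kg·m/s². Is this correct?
Units of each symbol in F = ma:
  m (mass): kg
  a (acceleration): m/s²

Multiplying the contributions: [kg] · [m/s²]
Adding exponents of each base unit: kg: 1, m: 1, s: -2
SI base units of force: kg·m/s²

The claimed units kg·m/s² match the derived units, so the claim is correct.

Answer: Yes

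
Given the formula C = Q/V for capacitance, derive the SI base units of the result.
Units of each symbol in C = Q/V:
  Q (charge, in coulombs): s·A
  V (voltage, in volts): kg·m²/(s³·A)  → in the denominator, contributes s³·A/(kg·m²)

Multiplying the contributions: [s·A] · [s³·A/(kg·m²)]
Adding exponents of each base unit: kg: -1, m: -2, s: 4, A: 2
SI base units of capacitance: s⁴·A²/(kg·m²)

Answer: s⁴·A²/(kg·m²)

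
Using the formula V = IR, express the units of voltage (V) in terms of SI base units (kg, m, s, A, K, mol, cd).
Units of each symbol in V = IR:
  I (current): A
  R (resistance, in ohms): kg·m²/(s³·A²)

Multiplying the contributions: [A] · [kg·m²/(s³·A²)]
Adding exponents of each base unit: kg: 1, m: 2, s: -3, A: -1
SI base units of voltage: kg·m²/(s³·A)

Answer: kg·m²/(s³·A)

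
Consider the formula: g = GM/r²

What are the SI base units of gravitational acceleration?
Units of each symbol in g = GM/r²:
  G (gravitational constant): m³/(kg·s²)
  M (mass): kg
  r (distance): m  → to the power 2 in the denominator, contributes 1/m²

Multiplying the contributions: [m³/(kg·s²)] · [kg] · [1/m²]
Adding exponents of each base unit: m: 1, s: -2
SI base units of gravitational acceleration: m/s²

Answer: m/s²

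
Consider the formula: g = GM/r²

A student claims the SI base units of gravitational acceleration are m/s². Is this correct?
Units of each symbol in g = GM/r²:
  G (gravitational constant): m³/(kg·s²)
  M (mass): kg
  r (distance): m  → to the power 2 in the denominator, contributes 1/m²

Multiplying the contributions: [m³/(kg·s²)] · [kg] · [1/m²]
Adding exponents of each base unit: m: 1, s: -2
SI base units of gravitational acceleration: m/s²

The claimed units m/s² match the derived units, so the claim is correct.

Answer: Yes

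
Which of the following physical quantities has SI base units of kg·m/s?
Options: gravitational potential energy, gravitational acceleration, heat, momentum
Checking the SI base units of each option:
  gravitational potential energy (U = -GMm/r): kg·m²/s²  ✗
  gravitational acceleration (g = GM/r²): m/s²  ✗
  heat (Q = mcΔT): kg·m²/s²  ✗
  momentum (p = mv): kg·m/s  ✓ matches

Only momentum has units kg·m/s.

Answer: momentum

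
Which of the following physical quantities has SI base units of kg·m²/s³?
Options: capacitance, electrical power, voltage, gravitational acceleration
Checking the SI base units of each option:
  capacitance (C = Q/V): s⁴·A²/(kg·m²)  ✗
  electrical power (P = IV): kg·m²/s³  ✓ matches
  voltage (V = IR): kg·m²/(s³·A)  ✗
  gravitational acceleration (g = GM/r²): m/s²  ✗

Only electrical power has units kg·m²/s³.

Answer: electrical power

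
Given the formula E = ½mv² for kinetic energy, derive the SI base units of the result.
Units of each symbol in E = ½mv²:
  m (mass): kg
  v (speed): m/s  → to the power 2, contributes m²/s²
  The factor ½ is dimensionless.

Multiplying the contributions: [kg] · [m²/s²]
Adding exponents of each base unit: kg: 1, m: 2, s: -2
SI base units of kinetic energy: kg·m²/s²

Answer: kg·m²/s²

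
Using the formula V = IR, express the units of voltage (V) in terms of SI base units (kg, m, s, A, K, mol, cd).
Units of each symbol in V = IR:
  I (current): A
  R (resistance, in ohms): kg·m²/(s³·A²)

Multiplying the contributions: [A] · [kg·m²/(s³·A²)]
Adding exponents of each base unit: kg: 1, m: 2, s: -3, A: -1
SI base units of voltage: kg·m²/(s³·A)

Answer: kg·m²/(s³·A)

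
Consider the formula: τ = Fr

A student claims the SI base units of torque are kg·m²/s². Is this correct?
Units of each symbol in τ = Fr:
  F (force): kg·m/s²
  r (lever arm): m

Multiplying the contributions: [kg·m/s²] · [m]
Adding exponents of each base unit: kg: 1, m: 2, s: -2
SI base units of torque: kg·m²/s²

The claimed units kg·m²/s² match the derived units, so the claim is correct.

Answer: Yes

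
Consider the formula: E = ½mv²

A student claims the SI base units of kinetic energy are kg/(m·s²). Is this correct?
Units of each symbol in E = ½mv²:
  m (mass): kg
  v (speed): m/s  → to the power 2, contributes m²/s²
  The factor ½ is dimensionless.

Multiplying the contributions: [kg] · [m²/s²]
Adding exponents of each base unit: kg: 1, m: 2, s: -2
SI base units of kinetic energy: kg·m²/s²

The claimed units kg/(m·s²) (exponents kg: 1, m: -1, s: -2) do not match the derived units kg·m²/s² (exponents kg: 1, m: 2, s: -2), so the claim is incorrect.

Answer: No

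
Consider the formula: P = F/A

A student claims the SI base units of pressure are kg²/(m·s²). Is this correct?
Units of each symbol in P = F/A:
  F (force): kg·m/s²
  A (area): m²  → in the denominator, contributes 1/m²

Multiplying the contributions: [kg·m/s²] · [1/m²]
Adding exponents of each base unit: kg: 1, m: -1, s: -2
SI base units of pressure: kg/(m·s²)

The claimed units kg²/(m·s²) (exponents kg: 2, m: -1, s: -2) do not match the derived units kg/(m·s²) (exponents kg: 1, m: -1, s: -2), so the claim is incorrect.

Answer: No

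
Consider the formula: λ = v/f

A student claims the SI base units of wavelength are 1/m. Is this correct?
Units of each symbol in λ = v/f:
  v (wave speed): m/s
  f (frequency): 1/s  → in the denominator, contributes s

Multiplying the contributions: [m/s] · [s]
Adding exponents of each base unit: m: 1
SI base units of wavelength: m

The claimed units 1/m (exponents m: -1) do not match the derived units m (exponents m: 1), so the claim is incorrect.

Answer: No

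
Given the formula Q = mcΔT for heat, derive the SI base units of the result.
Units of each symbol in Q = mcΔT:
  m (mass): kg
  c (specific heat capacity, in J/(kg·K)): m²/(s²·K)
  ΔT (temperature change): K

Multiplying the contributions: [kg] · [m²/(s²·K)] · [K]
Adding exponents of each base unit: kg: 1, m: 2, s: -2
SI base units of heat: kg·m²/s²

Answer: kg·m²/s²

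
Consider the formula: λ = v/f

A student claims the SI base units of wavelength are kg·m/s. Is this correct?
Units of each symbol in λ = v/f:
  v (wave speed): m/s
  f (frequency): 1/s  → in the denominator, contributes s

Multiplying the contributions: [m/s] · [s]
Adding exponents of each base unit: m: 1
SI base units of wavelength: m

The claimed units kg·m/s (exponents kg: 1, m: 1, s: -1) do not match the derived units m (exponents m: 1), so the claim is incorrect.

Answer: No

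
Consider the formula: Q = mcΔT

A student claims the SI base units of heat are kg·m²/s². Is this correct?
Units of each symbol in Q = mcΔT:
  m (mass): kg
  c (specific heat capacity, in J/(kg·K)): m²/(s²·K)
  ΔT (temperature change): K

Multiplying the contributions: [kg] · [m²/(s²·K)] · [K]
Adding exponents of each base unit: kg: 1, m: 2, s: -2
SI base units of heat: kg·m²/s²

The claimed units kg·m²/s² match the derived units, so the claim is correct.

Answer: Yes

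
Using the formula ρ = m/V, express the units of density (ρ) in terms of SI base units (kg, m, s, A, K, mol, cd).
Units of each symbol in ρ = m/V:
  m (mass): kg
  V (volume): m³  → in the denominator, contributes 1/m³

Multiplying the contributions: [kg] · [1/m³]
Adding exponents of each base unit: kg: 1, m: -3
SI base units of density: kg/m³

Answer: kg/m³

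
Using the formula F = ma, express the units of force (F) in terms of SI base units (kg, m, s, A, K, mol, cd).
Units of each symbol in F = ma:
  m (mass): kg
  a (acceleration): m/s²

Multiplying the contributions: [kg] · [m/s²]
Adding exponents of each base unit: kg: 1, m: 1, s: -2
SI base units of force: kg·m/s²

Answer: kg·m/s²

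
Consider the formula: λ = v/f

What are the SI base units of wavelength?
Units of each symbol in λ = v/f:
  v (wave speed): m/s
  f (frequency): 1/s  → in the denominator, contributes s

Multiplying the contributions: [m/s] · [s]
Adding exponents of each base unit: m: 1
SI base units of wavelength: m

Answer: m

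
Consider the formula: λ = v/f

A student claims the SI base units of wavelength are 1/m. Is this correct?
Units of each symbol in λ = v/f:
  v (wave speed): m/s
  f (frequency): 1/s  → in the denominator, contributes s

Multiplying the contributions: [m/s] · [s]
Adding exponents of each base unit: m: 1
SI base units of wavelength: m

The claimed units 1/m (exponents m: -1) do not match the derived units m (exponents m: 1), so the claim is incorrect.

Answer: No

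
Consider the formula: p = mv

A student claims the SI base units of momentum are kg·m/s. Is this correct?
Units of each symbol in p = mv:
  m (mass): kg
  v (velocity): m/s

Multiplying the contributions: [kg] · [m/s]
Adding exponents of each base unit: kg: 1, m: 1, s: -1
SI base units of momentum: kg·m/s

The claimed units kg·m/s match the derived units, so the claim is correct.

Answer: Yes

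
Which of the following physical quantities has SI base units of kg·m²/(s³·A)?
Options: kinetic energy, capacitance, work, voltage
Checking the SI base units of each option:
  kinetic energy (E = ½mv²): kg·m²/s²  ✗
  capacitance (C = Q/V): s⁴·A²/(kg·m²)  ✗
  work (W = Fd): kg·m²/s²  ✗
  voltage (V = IR): kg·m²/(s³·A)  ✓ matches

Only voltage has units kg·m²/(s³·A).

Answer: voltage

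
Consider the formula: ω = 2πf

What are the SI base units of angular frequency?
Units of each symbol in ω = 2πf:
  f (frequency): 1/s
  The factor 2π is dimensionless.

Multiplying the contributions: [1/s]
Adding exponents of each base unit: s: -1
SI base units of angular frequency: 1/s

Answer: 1/s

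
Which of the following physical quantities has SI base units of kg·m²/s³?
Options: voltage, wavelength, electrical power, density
Checking the SI base units of each option:
  voltage (V = IR): kg·m²/(s³·A)  ✗
  wavelength (λ = v/f): m  ✗
  electrical power (P = IV): kg·m²/s³  ✓ matches
  density (ρ = m/V): kg/m³  ✗

Only electrical power has units kg·m²/s³.

Answer: electrical power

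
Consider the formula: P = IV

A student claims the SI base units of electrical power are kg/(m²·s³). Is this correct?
Units of each symbol in P = IV:
  I (current): A
  V (voltage, in volts): kg·m²/(s³·A)

Multiplying the contributions: [A] · [kg·m²/(s³·A)]
Adding exponents of each base unit: kg: 1, m: 2, s: -3
SI base units of electrical power: kg·m²/s³

The claimed units kg/(m²·s³) (exponents kg: 1, m: -2, s: -3) do not match the derived units kg·m²/s³ (exponents kg: 1, m: 2, s: -3), so the claim is incorrect.

Answer: No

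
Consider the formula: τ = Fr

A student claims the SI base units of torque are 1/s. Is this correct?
Units of each symbol in τ = Fr:
  F (force): kg·m/s²
  r (lever arm): m

Multiplying the contributions: [kg·m/s²] · [m]
Adding exponents of each base unit: kg: 1, m: 2, s: -2
SI base units of torque: kg·m²/s²

The claimed units 1/s (exponents s: -1) do not match the derived units kg·m²/s² (exponents kg: 1, m: 2, s: -2), so the claim is incorrect.

Answer: No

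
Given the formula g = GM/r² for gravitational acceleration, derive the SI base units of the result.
Units of each symbol in g = GM/r²:
  G (gravitational constant): m³/(kg·s²)
  M (mass): kg
  r (distance): m  → to the power 2 in the denominator, contributes 1/m²

Multiplying the contributions: [m³/(kg·s²)] · [kg] · [1/m²]
Adding exponents of each base unit: m: 1, s: -2
SI base units of gravitational acceleration: m/s²

Answer: m/s²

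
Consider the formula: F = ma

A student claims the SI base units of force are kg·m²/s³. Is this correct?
Units of each symbol in F = ma:
  m (mass): kg
  a (acceleration): m/s²

Multiplying the contributions: [kg] · [m/s²]
Adding exponents of each base unit: kg: 1, m: 1, s: -2
SI base units of force: kg·m/s²

The claimed units kg·m²/s³ (exponents kg: 1, m: 2, s: -3) do not match the derived units kg·m/s² (exponents kg: 1, m: 1, s: -2), so the claim is incorrect.

Answer: No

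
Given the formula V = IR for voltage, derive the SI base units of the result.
Units of each symbol in V = IR:
  I (current): A
  R (resistance, in ohms): kg·m²/(s³·A²)

Multiplying the contributions: [A] · [kg·m²/(s³·A²)]
Adding exponents of each base unit: kg: 1, m: 2, s: -3, A: -1
SI base units of voltage: kg·m²/(s³·A)

Answer: kg·m²/(s³·A)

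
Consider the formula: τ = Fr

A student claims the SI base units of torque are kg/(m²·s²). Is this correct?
Units of each symbol in τ = Fr:
  F (force): kg·m/s²
  r (lever arm): m

Multiplying the contributions: [kg·m/s²] · [m]
Adding exponents of each base unit: kg: 1, m: 2, s: -2
SI base units of torque: kg·m²/s²

The claimed units kg/(m²·s²) (exponents kg: 1, m: -2, s: -2) do not match the derived units kg·m²/s² (exponents kg: 1, m: 2, s: -2), so the claim is incorrect.

Answer: No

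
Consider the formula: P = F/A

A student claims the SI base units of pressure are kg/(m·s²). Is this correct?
Units of each symbol in P = F/A:
  F (force): kg·m/s²
  A (area): m²  → in the denominator, contributes 1/m²

Multiplying the contributions: [kg·m/s²] · [1/m²]
Adding exponents of each base unit: kg: 1, m: -1, s: -2
SI base units of pressure: kg/(m·s²)

The claimed units kg/(m·s²) match the derived units, so the claim is correct.

Answer: Yes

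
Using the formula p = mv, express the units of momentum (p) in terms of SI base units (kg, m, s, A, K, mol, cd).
Units of each symbol in p = mv:
  m (mass): kg
  v (velocity): m/s

Multiplying the contributions: [kg] · [m/s]
Adding exponents of each base unit: kg: 1, m: 1, s: -1
SI base units of momentum: kg·m/s

Answer: kg·m/s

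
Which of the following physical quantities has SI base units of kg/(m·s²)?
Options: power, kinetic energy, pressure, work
Checking the SI base units of each option:
  power (P = W/t): kg·m²/s³  ✗
  kinetic energy (E = ½mv²): kg·m²/s²  ✗
  pressure (P = F/A): kg/(m·s²)  ✓ matches
  work (W = Fd): kg·m²/s²  ✗

Only pressure has units kg/(m·s²).

Answer: pressure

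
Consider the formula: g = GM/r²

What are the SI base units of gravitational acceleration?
Units of each symbol in g = GM/r²:
  G (gravitational constant): m³/(kg·s²)
  M (mass): kg
  r (distance): m  → to the power 2 in the denominator, contributes 1/m²

Multiplying the contributions: [m³/(kg·s²)] · [kg] · [1/m²]
Adding exponents of each base unit: m: 1, s: -2
SI base units of gravitational acceleration: m/s²

Answer: m/s²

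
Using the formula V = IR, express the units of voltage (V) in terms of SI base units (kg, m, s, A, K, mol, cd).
Units of each symbol in V = IR:
  I (current): A
  R (resistance, in ohms): kg·m²/(s³·A²)

Multiplying the contributions: [A] · [kg·m²/(s³·A²)]
Adding exponents of each base unit: kg: 1, m: 2, s: -3, A: -1
SI base units of voltage: kg·m²/(s³·A)

Answer: kg·m²/(s³·A)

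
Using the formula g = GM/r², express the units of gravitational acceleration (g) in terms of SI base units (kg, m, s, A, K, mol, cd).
Units of each symbol in g = GM/r²:
  G (gravitational constant): m³/(kg·s²)
  M (mass): kg
  r (distance): m  → to the power 2 in the denominator, contributes 1/m²

Multiplying the contributions: [m³/(kg·s²)] · [kg] · [1/m²]
Adding exponents of each base unit: m: 1, s: -2
SI base units of gravitational acceleration: m/s²

Answer: m/s²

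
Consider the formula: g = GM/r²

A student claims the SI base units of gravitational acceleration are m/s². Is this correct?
Units of each symbol in g = GM/r²:
  G (gravitational constant): m³/(kg·s²)
  M (mass): kg
  r (distance): m  → to the power 2 in the denominator, contributes 1/m²

Multiplying the contributions: [m³/(kg·s²)] · [kg] · [1/m²]
Adding exponents of each base unit: m: 1, s: -2
SI base units of gravitational acceleration: m/s²

The claimed units m/s² match the derived units, so the claim is correct.

Answer: Yes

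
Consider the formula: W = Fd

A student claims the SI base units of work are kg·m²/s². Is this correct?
Units of each symbol in W = Fd:
  F (force): kg·m/s²
  d (displacement): m

Multiplying the contributions: [kg·m/s²] · [m]
Adding exponents of each base unit: kg: 1, m: 2, s: -2
SI base units of work: kg·m²/s²

The claimed units kg·m²/s² match the derived units, so the claim is correct.

Answer: Yes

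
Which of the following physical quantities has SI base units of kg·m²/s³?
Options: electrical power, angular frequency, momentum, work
Checking the SI base units of each option:
  electrical power (P = IV): kg·m²/s³  ✓ matches
  angular frequency (ω = 2πf): 1/s  ✗
  momentum (p = mv): kg·m/s  ✗
  work (W = Fd): kg·m²/s²  ✗

Only electrical power has units kg·m²/s³.

Answer: electrical power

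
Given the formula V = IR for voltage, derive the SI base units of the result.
Units of each symbol in V = IR:
  I (current): A
  R (resistance, in ohms): kg·m²/(s³·A²)

Multiplying the contributions: [A] · [kg·m²/(s³·A²)]
Adding exponents of each base unit: kg: 1, m: 2, s: -3, A: -1
SI base units of voltage: kg·m²/(s³·A)

Answer: kg·m²/(s³·A)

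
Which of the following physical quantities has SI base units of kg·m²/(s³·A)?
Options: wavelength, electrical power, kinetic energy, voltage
Checking the SI base units of each option:
  wavelength (λ = v/f): m  ✗
  electrical power (P = IV): kg·m²/s³  ✗
  kinetic energy (E = ½mv²): kg·m²/s²  ✗
  voltage (V = IR): kg·m²/(s³·A)  ✓ matches

Only voltage has units kg·m²/(s³·A).

Answer: voltage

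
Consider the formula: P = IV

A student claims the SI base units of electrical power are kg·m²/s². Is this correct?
Units of each symbol in P = IV:
  I (current): A
  V (voltage, in volts): kg·m²/(s³·A)

Multiplying the contributions: [A] · [kg·m²/(s³·A)]
Adding exponents of each base unit: kg: 1, m: 2, s: -3
SI base units of electrical power: kg·m²/s³

The claimed units kg·m²/s² (exponents kg: 1, m: 2, s: -2) do not match the derived units kg·m²/s³ (exponents kg: 1, m: 2, s: -3), so the claim is incorrect.

Answer: No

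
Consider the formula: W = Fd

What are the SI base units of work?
Units of each symbol in W = Fd:
  F (force): kg·m/s²
  d (displacement): m

Multiplying the contributions: [kg·m/s²] · [m]
Adding exponents of each base unit: kg: 1, m: 2, s: -2
SI base units of work: kg·m²/s²

Answer: kg·m²/s²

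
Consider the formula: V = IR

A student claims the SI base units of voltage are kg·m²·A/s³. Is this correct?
Units of each symbol in V = IR:
  I (current): A
  R (resistance, in ohms): kg·m²/(s³·A²)

Multiplying the contributions: [A] · [kg·m²/(s³·A²)]
Adding exponents of each base unit: kg: 1, m: 2, s: -3, A: -1
SI base units of voltage: kg·m²/(s³·A)

The claimed units kg·m²·A/s³ (exponents kg: 1, m: 2, s: -3, A: 1) do not match the derived units kg·m²/(s³·A) (exponents kg: 1, m: 2, s: -3, A: -1), so the claim is incorrect.

Answer: No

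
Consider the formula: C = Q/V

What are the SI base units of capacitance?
Units of each symbol in C = Q/V:
  Q (charge, in coulombs): s·A
  V (voltage, in volts): kg·m²/(s³·A)  → in the denominator, contributes s³·A/(kg·m²)

Multiplying the contributions: [s·A] · [s³·A/(kg·m²)]
Adding exponents of each base unit: kg: -1, m: -2, s: 4, A: 2
SI base units of capacitance: s⁴·A²/(kg·m²)

Answer: s⁴·A²/(kg·m²)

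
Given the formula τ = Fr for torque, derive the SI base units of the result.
Units of each symbol in τ = Fr:
  F (force): kg·m/s²
  r (lever arm): m

Multiplying the contributions: [kg·m/s²] · [m]
Adding exponents of each base unit: kg: 1, m: 2, s: -2
SI base units of torque: kg·m²/s²

Answer: kg·m²/s²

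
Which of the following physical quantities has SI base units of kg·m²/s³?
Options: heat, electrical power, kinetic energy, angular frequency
Checking the SI base units of each option:
  heat (Q = mcΔT): kg·m²/s²  ✗
  electrical power (P = IV): kg·m²/s³  ✓ matches
  kinetic energy (E = ½mv²): kg·m²/s²  ✗
  angular frequency (ω = 2πf): 1/s  ✗

Only electrical power has units kg·m²/s³.

Answer: electrical power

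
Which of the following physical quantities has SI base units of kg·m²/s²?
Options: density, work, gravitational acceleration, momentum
Checking the SI base units of each option:
  density (ρ = m/V): kg/m³  ✗
  work (W = Fd): kg·m²/s²  ✓ matches
  gravitational acceleration (g = GM/r²): m/s²  ✗
  momentum (p = mv): kg·m/s  ✗

Only work has units kg·m²/s².

Answer: work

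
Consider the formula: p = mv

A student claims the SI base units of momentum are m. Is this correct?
Units of each symbol in p = mv:
  m (mass): kg
  v (velocity): m/s

Multiplying the contributions: [kg] · [m/s]
Adding exponents of each base unit: kg: 1, m: 1, s: -1
SI base units of momentum: kg·m/s

The claimed units m (exponents m: 1) do not match the derived units kg·m/s (exponents kg: 1, m: 1, s: -1), so the claim is incorrect.

Answer: No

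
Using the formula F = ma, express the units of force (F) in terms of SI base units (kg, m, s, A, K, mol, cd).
Units of each symbol in F = ma:
  m (mass): kg
  a (acceleration): m/s²

Multiplying the contributions: [kg] · [m/s²]
Adding exponents of each base unit: kg: 1, m: 1, s: -2
SI base units of force: kg·m/s²

Answer: kg·m/s²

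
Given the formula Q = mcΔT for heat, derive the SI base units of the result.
Units of each symbol in Q = mcΔT:
  m (mass): kg
  c (specific heat capacity, in J/(kg·K)): m²/(s²·K)
  ΔT (temperature change): K

Multiplying the contributions: [kg] · [m²/(s²·K)] · [K]
Adding exponents of each base unit: kg: 1, m: 2, s: -2
SI base units of heat: kg·m²/s²

Answer: kg·m²/s²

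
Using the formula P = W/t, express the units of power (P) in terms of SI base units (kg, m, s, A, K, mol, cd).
Units of each symbol in P = W/t:
  W (work): kg·m²/s²
  t (time): s  → in the denominator, contributes 1/s

Multiplying the contributions: [kg·m²/s²] · [1/s]
Adding exponents of each base unit: kg: 1, m: 2, s: -3
SI base units of power: kg·m²/s³

Answer: kg·m²/s³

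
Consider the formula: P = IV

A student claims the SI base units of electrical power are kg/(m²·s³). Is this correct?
Units of each symbol in P = IV:
  I (current): A
  V (voltage, in volts): kg·m²/(s³·A)

Multiplying the contributions: [A] · [kg·m²/(s³·A)]
Adding exponents of each base unit: kg: 1, m: 2, s: -3
SI base units of electrical power: kg·m²/s³

The claimed units kg/(m²·s³) (exponents kg: 1, m: -2, s: -3) do not match the derived units kg·m²/s³ (exponents kg: 1, m: 2, s: -3), so the claim is incorrect.

Answer: No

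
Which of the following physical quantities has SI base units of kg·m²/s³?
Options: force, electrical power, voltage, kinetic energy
Checking the SI base units of each option:
  force (F = ma): kg·m/s²  ✗
  electrical power (P = IV): kg·m²/s³  ✓ matches
  voltage (V = IR): kg·m²/(s³·A)  ✗
  kinetic energy (E = ½mv²): kg·m²/s²  ✗

Only electrical power has units kg·m²/s³.

Answer: electrical power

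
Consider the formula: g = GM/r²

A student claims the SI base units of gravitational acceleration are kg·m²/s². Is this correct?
Units of each symbol in g = GM/r²:
  G (gravitational constant): m³/(kg·s²)
  M (mass): kg
  r (distance): m  → to the power 2 in the denominator, contributes 1/m²

Multiplying the contributions: [m³/(kg·s²)] · [kg] · [1/m²]
Adding exponents of each base unit: m: 1, s: -2
SI base units of gravitational acceleration: m/s²

The claimed units kg·m²/s² (exponents kg: 1, m: 2, s: -2) do not match the derived units m/s² (exponents m: 1, s: -2), so the claim is incorrect.

Answer: No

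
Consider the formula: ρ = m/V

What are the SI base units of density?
Units of each symbol in ρ = m/V:
  m (mass): kg
  V (volume): m³  → in the denominator, contributes 1/m³

Multiplying the contributions: [kg] · [1/m³]
Adding exponents of each base unit: kg: 1, m: -3
SI base units of density: kg/m³

Answer: kg/m³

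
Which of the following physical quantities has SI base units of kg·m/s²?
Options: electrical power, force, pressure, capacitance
Checking the SI base units of each option:
  electrical power (P = IV): kg·m²/s³  ✗
  force (F = ma): kg·m/s²  ✓ matches
  pressure (P = F/A): kg/(m·s²)  ✗
  capacitance (C = Q/V): s⁴·A²/(kg·m²)  ✗

Only force has units kg·m/s².

Answer: force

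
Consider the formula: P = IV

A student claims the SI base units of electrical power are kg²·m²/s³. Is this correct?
Units of each symbol in P = IV:
  I (current): A
  V (voltage, in volts): kg·m²/(s³·A)

Multiplying the contributions: [A] · [kg·m²/(s³·A)]
Adding exponents of each base unit: kg: 1, m: 2, s: -3
SI base units of electrical power: kg·m²/s³

The claimed units kg²·m²/s³ (exponents kg: 2, m: 2, s: -3) do not match the derived units kg·m²/s³ (exponents kg: 1, m: 2, s: -3), so the claim is incorrect.

Answer: No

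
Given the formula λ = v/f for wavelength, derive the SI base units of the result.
Units of each symbol in λ = v/f:
  v (wave speed): m/s
  f (frequency): 1/s  → in the denominator, contributes s

Multiplying the contributions: [m/s] · [s]
Adding exponents of each base unit: m: 1
SI base units of wavelength: m

Answer: m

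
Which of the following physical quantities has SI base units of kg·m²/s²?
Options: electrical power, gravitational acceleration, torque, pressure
Checking the SI base units of each option:
  electrical power (P = IV): kg·m²/s³  ✗
  gravitational acceleration (g = GM/r²): m/s²  ✗
  torque (τ = Fr): kg·m²/s²  ✓ matches
  pressure (P = F/A): kg/(m·s²)  ✗

Only torque has units kg·m²/s².

Answer: torque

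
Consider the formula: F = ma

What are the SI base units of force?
Units of each symbol in F = ma:
  m (mass): kg
  a (acceleration): m/s²

Multiplying the contributions: [kg] · [m/s²]
Adding exponents of each base unit: kg: 1, m: 1, s: -2
SI base units of force: kg·m/s²

Answer: kg·m/s²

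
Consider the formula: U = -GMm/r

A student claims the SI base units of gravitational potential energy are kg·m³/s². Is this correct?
Units of each symbol in U = -GMm/r:
  G (gravitational constant): m³/(kg·s²)
  M (mass): kg
  m (mass): kg
  r (distance): m  → in the denominator, contributes 1/m
  The minus sign does not affect the units.

Multiplying the contributions: [m³/(kg·s²)] · [kg] · [kg] · [1/m]
Adding exponents of each base unit: kg: 1, m: 2, s: -2
SI base units of gravitational potential energy: kg·m²/s²

The claimed units kg·m³/s² (exponents kg: 1, m: 3, s: -2) do not match the derived units kg·m²/s² (exponents kg: 1, m: 2, s: -2), so the claim is incorrect.

Answer: No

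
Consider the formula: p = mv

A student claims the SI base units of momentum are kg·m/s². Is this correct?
Units of each symbol in p = mv:
  m (mass): kg
  v (velocity): m/s

Multiplying the contributions: [kg] · [m/s]
Adding exponents of each base unit: kg: 1, m: 1, s: -1
SI base units of momentum: kg·m/s

The claimed units kg·m/s² (exponents kg: 1, m: 1, s: -2) do not match the derived units kg·m/s (exponents kg: 1, m: 1, s: -1), so the claim is incorrect.

Answer: No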